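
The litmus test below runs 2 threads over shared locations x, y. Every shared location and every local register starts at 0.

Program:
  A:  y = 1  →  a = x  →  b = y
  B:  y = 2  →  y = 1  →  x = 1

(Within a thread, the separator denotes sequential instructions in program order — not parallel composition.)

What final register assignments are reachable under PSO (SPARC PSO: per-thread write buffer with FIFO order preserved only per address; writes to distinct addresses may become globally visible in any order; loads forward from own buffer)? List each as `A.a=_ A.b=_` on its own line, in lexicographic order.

outcome vector order: (A.a,A.b)
|PSO outcomes| = 4

A.a=0 A.b=1
A.a=0 A.b=2
A.a=1 A.b=1
A.a=1 A.b=2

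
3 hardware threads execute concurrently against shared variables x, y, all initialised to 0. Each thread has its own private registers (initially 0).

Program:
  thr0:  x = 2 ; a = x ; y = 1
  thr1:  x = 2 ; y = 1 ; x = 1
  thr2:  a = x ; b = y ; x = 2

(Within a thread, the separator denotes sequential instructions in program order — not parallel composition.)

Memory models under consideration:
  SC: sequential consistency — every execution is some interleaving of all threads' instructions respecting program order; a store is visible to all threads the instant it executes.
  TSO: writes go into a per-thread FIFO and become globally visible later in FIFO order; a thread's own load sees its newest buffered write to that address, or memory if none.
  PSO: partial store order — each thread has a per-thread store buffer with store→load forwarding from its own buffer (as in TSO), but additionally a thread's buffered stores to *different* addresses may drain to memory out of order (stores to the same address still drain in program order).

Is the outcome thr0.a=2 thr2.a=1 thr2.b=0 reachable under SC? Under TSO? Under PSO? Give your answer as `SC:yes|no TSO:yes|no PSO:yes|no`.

SC:no TSO:no PSO:yes

outcome vector order: (thr0.a,thr2.a,thr2.b)
SC (10): 100, 101, 111, 120, 121, 200, 201, 211, 220, 221
TSO (10): 100, 101, 111, 120, 121, 200, 201, 211, 220, 221
PSO (12): 100, 101, 110, 111, 120, 121, 200, 201, 210, 211, 220, 221
target 210 ∈ {PSO}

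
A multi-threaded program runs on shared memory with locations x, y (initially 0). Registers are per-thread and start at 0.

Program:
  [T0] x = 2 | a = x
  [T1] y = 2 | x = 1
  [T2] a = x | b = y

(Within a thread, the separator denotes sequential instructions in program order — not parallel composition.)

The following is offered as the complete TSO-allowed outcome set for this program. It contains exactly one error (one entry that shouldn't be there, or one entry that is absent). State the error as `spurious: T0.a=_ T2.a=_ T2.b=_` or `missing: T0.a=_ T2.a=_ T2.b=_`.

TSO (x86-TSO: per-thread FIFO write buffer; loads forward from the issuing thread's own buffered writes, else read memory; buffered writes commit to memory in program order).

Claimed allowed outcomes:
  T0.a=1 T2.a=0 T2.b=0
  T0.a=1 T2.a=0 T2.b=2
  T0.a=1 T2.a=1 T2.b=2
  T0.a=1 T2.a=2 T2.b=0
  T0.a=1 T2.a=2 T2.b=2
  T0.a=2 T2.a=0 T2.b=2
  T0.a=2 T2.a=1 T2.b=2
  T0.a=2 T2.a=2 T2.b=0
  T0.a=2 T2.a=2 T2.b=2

missing: T0.a=2 T2.a=0 T2.b=0

outcome vector order: (T0.a,T2.a,T2.b)
TSO: 10 outcomes — {100 102 112 120 122 200 202 212 220 222}
TSO∖claimed = {200}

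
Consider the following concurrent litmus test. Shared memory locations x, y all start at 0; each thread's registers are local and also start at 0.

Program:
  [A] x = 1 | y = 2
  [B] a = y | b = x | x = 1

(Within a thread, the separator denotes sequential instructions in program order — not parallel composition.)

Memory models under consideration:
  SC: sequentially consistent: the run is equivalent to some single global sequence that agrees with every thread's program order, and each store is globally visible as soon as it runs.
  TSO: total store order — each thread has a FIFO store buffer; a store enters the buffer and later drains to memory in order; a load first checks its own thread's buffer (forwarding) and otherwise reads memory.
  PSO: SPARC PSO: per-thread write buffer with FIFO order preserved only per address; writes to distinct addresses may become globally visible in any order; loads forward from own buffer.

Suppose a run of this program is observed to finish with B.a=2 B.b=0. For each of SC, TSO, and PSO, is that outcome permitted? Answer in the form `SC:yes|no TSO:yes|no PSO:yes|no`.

SC:no TSO:no PSO:yes

outcome vector order: (B.a,B.b)
SC (3): 0/0, 0/1, 2/1
TSO (3): 0/0, 0/1, 2/1
PSO (4): 0/0, 0/1, 2/0, 2/1
target 2/0 ∈ {PSO}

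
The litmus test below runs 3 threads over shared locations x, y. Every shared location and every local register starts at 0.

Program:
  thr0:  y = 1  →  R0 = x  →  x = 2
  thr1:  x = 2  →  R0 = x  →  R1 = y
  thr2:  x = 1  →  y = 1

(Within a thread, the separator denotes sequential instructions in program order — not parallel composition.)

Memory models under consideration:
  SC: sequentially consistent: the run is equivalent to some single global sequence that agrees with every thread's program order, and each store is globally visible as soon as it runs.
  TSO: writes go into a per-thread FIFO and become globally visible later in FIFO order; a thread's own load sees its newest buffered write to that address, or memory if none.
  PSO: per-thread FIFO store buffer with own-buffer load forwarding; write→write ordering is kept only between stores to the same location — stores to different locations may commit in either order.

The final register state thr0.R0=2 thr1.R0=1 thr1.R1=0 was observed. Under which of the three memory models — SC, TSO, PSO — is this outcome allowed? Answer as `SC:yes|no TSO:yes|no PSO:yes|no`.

outcome vector order: (thr0.R0,thr1.R0,thr1.R1)
SC: 9 outcomes — {0/1/1, 0/2/1, 1/1/0, 1/1/1, 1/2/0, 1/2/1, 2/1/1, 2/2/0, 2/2/1}
TSO: 12 outcomes — {0/1/0, 0/1/1, 0/2/0, 0/2/1, 1/1/0, 1/1/1, 1/2/0, 1/2/1, 2/1/0, 2/1/1, 2/2/0, 2/2/1}
PSO: 12 outcomes — {0/1/0, 0/1/1, 0/2/0, 0/2/1, 1/1/0, 1/1/1, 1/2/0, 1/2/1, 2/1/0, 2/1/1, 2/2/0, 2/2/1}
target 2/1/0 ∈ {TSO,PSO}

SC:no TSO:yes PSO:yes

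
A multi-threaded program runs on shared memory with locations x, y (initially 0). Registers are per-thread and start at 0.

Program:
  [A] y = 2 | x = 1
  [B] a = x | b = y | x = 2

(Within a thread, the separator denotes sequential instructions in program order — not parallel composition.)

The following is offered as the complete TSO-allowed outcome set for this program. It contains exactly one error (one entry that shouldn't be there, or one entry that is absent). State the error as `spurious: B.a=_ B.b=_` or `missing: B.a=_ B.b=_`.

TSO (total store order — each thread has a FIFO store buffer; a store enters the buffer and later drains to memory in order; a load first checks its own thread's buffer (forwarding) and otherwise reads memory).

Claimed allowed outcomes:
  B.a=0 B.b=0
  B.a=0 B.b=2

outcome vector order: (B.a,B.b)
TSO (3): <0 0>; <0 2>; <1 2>
TSO∖claimed = {<1 2>}

missing: B.a=1 B.b=2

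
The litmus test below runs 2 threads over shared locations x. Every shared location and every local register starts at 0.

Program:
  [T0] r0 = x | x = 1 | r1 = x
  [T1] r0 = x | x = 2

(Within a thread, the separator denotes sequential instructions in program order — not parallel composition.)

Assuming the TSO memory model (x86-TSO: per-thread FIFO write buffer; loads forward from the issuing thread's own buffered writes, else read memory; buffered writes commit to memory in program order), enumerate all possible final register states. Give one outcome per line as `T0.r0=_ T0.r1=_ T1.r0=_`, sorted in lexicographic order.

outcome vector order: (T0.r0,T0.r1,T1.r0)
|TSO outcomes| = 5

T0.r0=0 T0.r1=1 T1.r0=0
T0.r0=0 T0.r1=1 T1.r0=1
T0.r0=0 T0.r1=2 T1.r0=0
T0.r0=0 T0.r1=2 T1.r0=1
T0.r0=2 T0.r1=1 T1.r0=0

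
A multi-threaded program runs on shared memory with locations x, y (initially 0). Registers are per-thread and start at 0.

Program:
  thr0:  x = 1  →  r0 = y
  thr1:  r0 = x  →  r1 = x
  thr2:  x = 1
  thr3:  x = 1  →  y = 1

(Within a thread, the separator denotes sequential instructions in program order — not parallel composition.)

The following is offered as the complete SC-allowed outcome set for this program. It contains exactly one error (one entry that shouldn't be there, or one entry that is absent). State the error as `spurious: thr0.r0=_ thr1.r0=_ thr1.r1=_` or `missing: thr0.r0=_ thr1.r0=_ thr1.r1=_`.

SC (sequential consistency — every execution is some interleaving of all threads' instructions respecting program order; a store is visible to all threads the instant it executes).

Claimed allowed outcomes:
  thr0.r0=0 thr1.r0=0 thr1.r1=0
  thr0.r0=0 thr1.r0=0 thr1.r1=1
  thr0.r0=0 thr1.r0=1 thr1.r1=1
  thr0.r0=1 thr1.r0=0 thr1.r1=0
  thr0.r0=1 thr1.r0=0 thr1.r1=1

missing: thr0.r0=1 thr1.r0=1 thr1.r1=1

outcome vector order: (thr0.r0,thr1.r0,thr1.r1)
[SC] allowed = {<0 0 0>; <0 0 1>; <0 1 1>; <1 0 0>; <1 0 1>; <1 1 1>}
SC∖claimed = {<1 1 1>}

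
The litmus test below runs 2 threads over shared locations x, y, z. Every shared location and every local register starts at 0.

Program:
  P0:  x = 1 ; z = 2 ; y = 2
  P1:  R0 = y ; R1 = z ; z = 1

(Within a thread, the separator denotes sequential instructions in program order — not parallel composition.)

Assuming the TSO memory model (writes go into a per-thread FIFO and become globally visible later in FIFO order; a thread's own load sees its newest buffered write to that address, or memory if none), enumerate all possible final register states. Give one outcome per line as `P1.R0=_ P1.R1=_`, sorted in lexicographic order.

P1.R0=0 P1.R1=0
P1.R0=0 P1.R1=2
P1.R0=2 P1.R1=2

outcome vector order: (P1.R0,P1.R1)
|TSO outcomes| = 3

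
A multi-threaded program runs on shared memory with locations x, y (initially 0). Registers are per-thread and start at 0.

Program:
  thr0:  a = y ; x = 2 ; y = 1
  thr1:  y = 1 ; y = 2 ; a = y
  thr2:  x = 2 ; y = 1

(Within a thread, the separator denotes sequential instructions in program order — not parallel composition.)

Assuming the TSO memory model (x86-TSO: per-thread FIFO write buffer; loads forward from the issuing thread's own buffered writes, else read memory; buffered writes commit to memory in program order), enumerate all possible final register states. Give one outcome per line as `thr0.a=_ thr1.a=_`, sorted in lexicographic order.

thr0.a=0 thr1.a=1
thr0.a=0 thr1.a=2
thr0.a=1 thr1.a=1
thr0.a=1 thr1.a=2
thr0.a=2 thr1.a=1
thr0.a=2 thr1.a=2

outcome vector order: (thr0.a,thr1.a)
|TSO outcomes| = 6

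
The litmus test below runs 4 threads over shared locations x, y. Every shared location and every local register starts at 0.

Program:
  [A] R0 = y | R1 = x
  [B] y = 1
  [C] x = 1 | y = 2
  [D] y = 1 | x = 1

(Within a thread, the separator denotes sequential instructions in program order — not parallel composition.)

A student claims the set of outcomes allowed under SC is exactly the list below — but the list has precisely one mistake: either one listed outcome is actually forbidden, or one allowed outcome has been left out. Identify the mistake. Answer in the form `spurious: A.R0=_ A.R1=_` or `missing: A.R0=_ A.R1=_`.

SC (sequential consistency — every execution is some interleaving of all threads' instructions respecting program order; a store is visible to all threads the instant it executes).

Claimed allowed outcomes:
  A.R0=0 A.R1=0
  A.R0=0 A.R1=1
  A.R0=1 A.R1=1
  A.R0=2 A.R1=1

outcome vector order: (A.R0,A.R1)
SC: 5 outcomes — {(0,0); (0,1); (1,0); (1,1); (2,1)}
SC∖claimed = {(1,0)}

missing: A.R0=1 A.R1=0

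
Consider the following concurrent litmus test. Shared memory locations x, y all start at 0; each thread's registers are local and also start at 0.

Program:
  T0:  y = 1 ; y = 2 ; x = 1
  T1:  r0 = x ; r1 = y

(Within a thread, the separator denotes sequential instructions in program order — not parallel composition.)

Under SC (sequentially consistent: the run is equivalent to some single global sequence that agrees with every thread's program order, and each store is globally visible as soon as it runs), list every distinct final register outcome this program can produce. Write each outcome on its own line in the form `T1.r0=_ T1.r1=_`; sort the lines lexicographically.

outcome vector order: (T1.r0,T1.r1)
|SC outcomes| = 4

T1.r0=0 T1.r1=0
T1.r0=0 T1.r1=1
T1.r0=0 T1.r1=2
T1.r0=1 T1.r1=2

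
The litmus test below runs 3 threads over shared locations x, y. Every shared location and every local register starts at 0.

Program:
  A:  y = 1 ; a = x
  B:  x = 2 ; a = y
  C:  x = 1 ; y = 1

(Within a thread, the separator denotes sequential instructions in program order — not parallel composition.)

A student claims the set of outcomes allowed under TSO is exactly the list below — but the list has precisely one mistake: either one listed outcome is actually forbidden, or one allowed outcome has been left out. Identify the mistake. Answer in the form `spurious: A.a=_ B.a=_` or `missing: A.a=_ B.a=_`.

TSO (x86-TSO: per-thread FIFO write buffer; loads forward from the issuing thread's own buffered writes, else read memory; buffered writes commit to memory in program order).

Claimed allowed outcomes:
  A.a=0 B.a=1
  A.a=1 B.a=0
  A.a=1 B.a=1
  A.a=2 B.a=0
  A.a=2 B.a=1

missing: A.a=0 B.a=0

outcome vector order: (A.a,B.a)
[TSO] allowed = {00, 01, 10, 11, 20, 21}
TSO∖claimed = {00}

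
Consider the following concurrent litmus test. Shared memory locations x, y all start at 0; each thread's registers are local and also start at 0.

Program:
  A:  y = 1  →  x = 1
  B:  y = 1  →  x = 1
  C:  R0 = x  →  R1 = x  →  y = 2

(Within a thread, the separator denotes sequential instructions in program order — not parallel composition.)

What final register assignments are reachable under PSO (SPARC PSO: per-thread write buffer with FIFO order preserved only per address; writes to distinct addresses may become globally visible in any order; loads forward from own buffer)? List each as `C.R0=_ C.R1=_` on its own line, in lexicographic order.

C.R0=0 C.R1=0
C.R0=0 C.R1=1
C.R0=1 C.R1=1

outcome vector order: (C.R0,C.R1)
|PSO outcomes| = 3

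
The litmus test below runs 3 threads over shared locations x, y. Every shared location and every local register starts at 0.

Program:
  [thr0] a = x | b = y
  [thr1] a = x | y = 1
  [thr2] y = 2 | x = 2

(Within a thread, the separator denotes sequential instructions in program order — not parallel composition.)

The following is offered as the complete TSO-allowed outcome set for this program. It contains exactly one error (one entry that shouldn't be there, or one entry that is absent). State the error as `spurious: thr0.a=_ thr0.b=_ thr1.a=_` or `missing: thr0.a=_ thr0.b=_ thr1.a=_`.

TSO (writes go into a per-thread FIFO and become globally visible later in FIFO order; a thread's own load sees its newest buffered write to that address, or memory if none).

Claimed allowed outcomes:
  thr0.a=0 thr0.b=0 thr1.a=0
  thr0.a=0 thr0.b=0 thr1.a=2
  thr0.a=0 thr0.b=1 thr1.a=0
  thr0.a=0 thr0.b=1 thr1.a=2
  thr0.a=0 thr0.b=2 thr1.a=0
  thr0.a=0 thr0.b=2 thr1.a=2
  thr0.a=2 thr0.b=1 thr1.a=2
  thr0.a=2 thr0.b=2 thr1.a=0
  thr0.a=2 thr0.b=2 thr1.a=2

missing: thr0.a=2 thr0.b=1 thr1.a=0

outcome vector order: (thr0.a,thr0.b,thr1.a)
TSO (10): <0 0 0>; <0 0 2>; <0 1 0>; <0 1 2>; <0 2 0>; <0 2 2>; <2 1 0>; <2 1 2>; <2 2 0>; <2 2 2>
TSO∖claimed = {<2 1 0>}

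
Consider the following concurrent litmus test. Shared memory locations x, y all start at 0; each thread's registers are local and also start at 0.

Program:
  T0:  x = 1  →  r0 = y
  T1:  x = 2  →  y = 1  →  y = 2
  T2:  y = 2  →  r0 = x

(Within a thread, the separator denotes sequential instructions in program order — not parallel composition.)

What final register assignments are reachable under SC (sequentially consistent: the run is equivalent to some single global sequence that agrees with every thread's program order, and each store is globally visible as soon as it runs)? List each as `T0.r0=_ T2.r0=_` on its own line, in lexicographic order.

outcome vector order: (T0.r0,T2.r0)
|SC outcomes| = 8

T0.r0=0 T2.r0=1
T0.r0=0 T2.r0=2
T0.r0=1 T2.r0=0
T0.r0=1 T2.r0=1
T0.r0=1 T2.r0=2
T0.r0=2 T2.r0=0
T0.r0=2 T2.r0=1
T0.r0=2 T2.r0=2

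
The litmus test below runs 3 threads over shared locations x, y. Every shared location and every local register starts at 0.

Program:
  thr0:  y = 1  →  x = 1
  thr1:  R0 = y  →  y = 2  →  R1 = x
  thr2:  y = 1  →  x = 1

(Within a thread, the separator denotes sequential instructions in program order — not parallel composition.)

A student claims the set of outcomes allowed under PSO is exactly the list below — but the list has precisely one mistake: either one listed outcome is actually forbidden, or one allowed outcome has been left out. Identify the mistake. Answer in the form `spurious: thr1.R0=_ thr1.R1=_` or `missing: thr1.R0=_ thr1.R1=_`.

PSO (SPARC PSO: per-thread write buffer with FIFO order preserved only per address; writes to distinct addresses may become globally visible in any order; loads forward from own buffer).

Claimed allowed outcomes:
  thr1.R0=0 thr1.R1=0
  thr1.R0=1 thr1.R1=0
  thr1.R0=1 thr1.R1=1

missing: thr1.R0=0 thr1.R1=1

outcome vector order: (thr1.R0,thr1.R1)
PSO: 4 outcomes — {0/0; 0/1; 1/0; 1/1}
PSO∖claimed = {0/1}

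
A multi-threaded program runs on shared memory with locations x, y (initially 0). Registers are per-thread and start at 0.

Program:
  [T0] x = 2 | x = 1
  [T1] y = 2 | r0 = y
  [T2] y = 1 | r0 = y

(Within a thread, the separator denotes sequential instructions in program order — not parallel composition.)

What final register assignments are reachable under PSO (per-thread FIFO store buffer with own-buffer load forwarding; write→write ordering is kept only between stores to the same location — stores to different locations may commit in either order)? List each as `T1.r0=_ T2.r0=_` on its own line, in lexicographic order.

T1.r0=1 T2.r0=1
T1.r0=2 T2.r0=1
T1.r0=2 T2.r0=2

outcome vector order: (T1.r0,T2.r0)
|PSO outcomes| = 3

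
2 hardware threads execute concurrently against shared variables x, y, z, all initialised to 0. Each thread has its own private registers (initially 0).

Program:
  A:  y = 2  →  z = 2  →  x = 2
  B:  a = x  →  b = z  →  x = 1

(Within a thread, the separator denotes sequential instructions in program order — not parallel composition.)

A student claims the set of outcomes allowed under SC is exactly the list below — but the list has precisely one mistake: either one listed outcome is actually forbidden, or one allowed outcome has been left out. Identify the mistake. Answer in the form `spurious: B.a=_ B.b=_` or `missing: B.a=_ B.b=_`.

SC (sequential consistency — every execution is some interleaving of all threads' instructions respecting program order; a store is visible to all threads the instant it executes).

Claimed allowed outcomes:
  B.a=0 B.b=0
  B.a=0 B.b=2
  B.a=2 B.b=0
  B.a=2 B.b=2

outcome vector order: (B.a,B.b)
under SC → <0 0> <0 2> <2 2>
claimed∖SC = {<2 0>}

spurious: B.a=2 B.b=0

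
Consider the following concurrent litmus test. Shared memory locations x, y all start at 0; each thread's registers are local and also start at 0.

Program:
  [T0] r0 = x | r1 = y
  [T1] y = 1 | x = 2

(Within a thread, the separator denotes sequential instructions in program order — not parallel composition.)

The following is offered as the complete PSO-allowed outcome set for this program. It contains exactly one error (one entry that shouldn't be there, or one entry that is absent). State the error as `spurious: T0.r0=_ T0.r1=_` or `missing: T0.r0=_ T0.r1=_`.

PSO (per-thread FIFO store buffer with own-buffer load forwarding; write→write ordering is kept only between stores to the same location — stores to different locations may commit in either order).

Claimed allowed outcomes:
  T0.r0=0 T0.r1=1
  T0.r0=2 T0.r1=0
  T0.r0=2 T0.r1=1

outcome vector order: (T0.r0,T0.r1)
[PSO] allowed = {(0,0); (0,1); (2,0); (2,1)}
PSO∖claimed = {(0,0)}

missing: T0.r0=0 T0.r1=0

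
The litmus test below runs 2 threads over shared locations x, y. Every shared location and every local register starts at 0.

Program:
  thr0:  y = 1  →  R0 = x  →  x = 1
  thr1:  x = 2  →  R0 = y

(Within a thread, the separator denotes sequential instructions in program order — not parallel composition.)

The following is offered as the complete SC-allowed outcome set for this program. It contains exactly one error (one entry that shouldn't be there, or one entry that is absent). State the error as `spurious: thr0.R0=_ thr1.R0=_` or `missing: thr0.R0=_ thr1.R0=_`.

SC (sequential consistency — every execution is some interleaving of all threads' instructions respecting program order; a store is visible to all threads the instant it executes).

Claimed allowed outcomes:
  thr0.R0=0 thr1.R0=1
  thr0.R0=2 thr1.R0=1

missing: thr0.R0=2 thr1.R0=0

outcome vector order: (thr0.R0,thr1.R0)
SC (3): <0 1>, <2 0>, <2 1>
SC∖claimed = {<2 0>}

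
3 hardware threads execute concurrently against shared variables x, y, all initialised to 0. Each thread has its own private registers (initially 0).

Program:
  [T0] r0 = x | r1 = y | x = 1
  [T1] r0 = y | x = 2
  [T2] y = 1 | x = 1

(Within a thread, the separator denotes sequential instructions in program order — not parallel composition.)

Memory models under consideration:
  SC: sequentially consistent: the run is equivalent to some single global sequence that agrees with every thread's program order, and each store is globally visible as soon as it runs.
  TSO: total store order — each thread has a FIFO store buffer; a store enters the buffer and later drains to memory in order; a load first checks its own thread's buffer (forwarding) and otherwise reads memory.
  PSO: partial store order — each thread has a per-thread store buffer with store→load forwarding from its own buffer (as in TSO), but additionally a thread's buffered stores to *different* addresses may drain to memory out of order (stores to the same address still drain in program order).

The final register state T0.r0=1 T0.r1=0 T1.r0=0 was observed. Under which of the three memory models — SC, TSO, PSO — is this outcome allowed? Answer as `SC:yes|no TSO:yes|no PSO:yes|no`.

SC:no TSO:no PSO:yes

outcome vector order: (T0.r0,T0.r1,T1.r0)
[SC] allowed = {0/0/0 0/0/1 0/1/0 0/1/1 1/1/0 1/1/1 2/0/0 2/1/0 2/1/1}
[TSO] allowed = {0/0/0 0/0/1 0/1/0 0/1/1 1/1/0 1/1/1 2/0/0 2/1/0 2/1/1}
[PSO] allowed = {0/0/0 0/0/1 0/1/0 0/1/1 1/0/0 1/0/1 1/1/0 1/1/1 2/0/0 2/1/0 2/1/1}
target 1/0/0 ∈ {PSO}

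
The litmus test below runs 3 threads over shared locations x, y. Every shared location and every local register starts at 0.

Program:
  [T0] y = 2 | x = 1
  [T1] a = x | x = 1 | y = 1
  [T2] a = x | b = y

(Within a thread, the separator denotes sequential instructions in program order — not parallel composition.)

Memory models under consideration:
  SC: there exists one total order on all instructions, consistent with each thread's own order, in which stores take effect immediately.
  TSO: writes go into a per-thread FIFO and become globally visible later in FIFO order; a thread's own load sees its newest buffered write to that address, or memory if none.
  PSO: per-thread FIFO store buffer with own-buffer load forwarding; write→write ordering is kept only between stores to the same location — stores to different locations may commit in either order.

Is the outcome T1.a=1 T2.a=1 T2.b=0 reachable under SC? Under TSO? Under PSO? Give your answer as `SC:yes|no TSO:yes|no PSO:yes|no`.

SC:no TSO:no PSO:yes

outcome vector order: (T1.a,T2.a,T2.b)
SC (11): 000, 001, 002, 010, 011, 012, 100, 101, 102, 111, 112
TSO (11): 000, 001, 002, 010, 011, 012, 100, 101, 102, 111, 112
PSO (12): 000, 001, 002, 010, 011, 012, 100, 101, 102, 110, 111, 112
target 110 ∈ {PSO}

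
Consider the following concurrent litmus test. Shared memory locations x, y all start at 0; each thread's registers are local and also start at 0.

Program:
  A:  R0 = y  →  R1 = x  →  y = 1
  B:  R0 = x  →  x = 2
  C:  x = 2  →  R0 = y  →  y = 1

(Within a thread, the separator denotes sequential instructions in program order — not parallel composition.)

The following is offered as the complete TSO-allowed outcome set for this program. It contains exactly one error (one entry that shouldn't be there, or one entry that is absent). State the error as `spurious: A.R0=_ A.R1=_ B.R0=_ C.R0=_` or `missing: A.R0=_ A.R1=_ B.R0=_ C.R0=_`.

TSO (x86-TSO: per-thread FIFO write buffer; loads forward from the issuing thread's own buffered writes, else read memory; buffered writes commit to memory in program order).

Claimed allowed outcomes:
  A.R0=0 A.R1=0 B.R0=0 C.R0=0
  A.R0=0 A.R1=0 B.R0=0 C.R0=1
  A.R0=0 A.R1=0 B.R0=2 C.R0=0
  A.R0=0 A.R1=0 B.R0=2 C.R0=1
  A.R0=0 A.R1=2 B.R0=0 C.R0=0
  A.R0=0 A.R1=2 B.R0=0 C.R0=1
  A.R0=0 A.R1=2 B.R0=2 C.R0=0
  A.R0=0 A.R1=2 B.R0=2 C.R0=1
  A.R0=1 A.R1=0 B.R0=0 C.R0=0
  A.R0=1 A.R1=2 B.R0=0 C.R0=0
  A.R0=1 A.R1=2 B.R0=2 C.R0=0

spurious: A.R0=1 A.R1=0 B.R0=0 C.R0=0

outcome vector order: (A.R0,A.R1,B.R0,C.R0)
[TSO] allowed = {<0 0 0 0> <0 0 0 1> <0 0 2 0> <0 0 2 1> <0 2 0 0> <0 2 0 1> <0 2 2 0> <0 2 2 1> <1 2 0 0> <1 2 2 0>}
claimed∖TSO = {<1 0 0 0>}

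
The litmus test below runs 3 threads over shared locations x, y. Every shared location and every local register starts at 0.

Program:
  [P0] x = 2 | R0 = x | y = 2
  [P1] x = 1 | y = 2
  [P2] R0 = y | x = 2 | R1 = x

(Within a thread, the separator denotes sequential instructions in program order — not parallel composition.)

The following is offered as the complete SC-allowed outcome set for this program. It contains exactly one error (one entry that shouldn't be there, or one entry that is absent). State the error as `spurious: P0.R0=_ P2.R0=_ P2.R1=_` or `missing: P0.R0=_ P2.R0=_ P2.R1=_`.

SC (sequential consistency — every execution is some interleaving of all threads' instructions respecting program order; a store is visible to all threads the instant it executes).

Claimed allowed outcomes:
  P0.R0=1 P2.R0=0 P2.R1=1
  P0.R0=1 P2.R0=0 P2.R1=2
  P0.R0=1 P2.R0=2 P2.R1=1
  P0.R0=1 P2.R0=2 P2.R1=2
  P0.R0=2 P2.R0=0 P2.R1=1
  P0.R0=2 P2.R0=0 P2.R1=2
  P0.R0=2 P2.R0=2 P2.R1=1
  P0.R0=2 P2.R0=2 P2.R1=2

outcome vector order: (P0.R0,P2.R0,P2.R1)
under SC → 101; 102; 122; 201; 202; 221; 222
claimed∖SC = {121}

spurious: P0.R0=1 P2.R0=2 P2.R1=1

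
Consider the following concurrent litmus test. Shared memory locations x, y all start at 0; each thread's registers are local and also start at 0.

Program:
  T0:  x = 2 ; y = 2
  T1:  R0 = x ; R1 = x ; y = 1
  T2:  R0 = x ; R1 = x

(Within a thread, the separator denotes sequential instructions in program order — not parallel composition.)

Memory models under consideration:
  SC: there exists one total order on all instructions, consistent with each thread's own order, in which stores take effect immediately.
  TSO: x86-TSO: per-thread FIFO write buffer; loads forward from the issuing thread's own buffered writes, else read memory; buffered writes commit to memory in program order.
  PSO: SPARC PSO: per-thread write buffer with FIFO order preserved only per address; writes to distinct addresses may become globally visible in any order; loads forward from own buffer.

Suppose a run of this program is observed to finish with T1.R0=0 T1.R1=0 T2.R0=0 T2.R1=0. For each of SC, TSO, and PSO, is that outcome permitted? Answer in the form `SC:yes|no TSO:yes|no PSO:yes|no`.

outcome vector order: (T1.R0,T1.R1,T2.R0,T2.R1)
under SC → 0000 0002 0022 0200 0202 0222 2200 2202 2222
under TSO → 0000 0002 0022 0200 0202 0222 2200 2202 2222
under PSO → 0000 0002 0022 0200 0202 0222 2200 2202 2222
target 0000 ∈ {SC,TSO,PSO}

SC:yes TSO:yes PSO:yes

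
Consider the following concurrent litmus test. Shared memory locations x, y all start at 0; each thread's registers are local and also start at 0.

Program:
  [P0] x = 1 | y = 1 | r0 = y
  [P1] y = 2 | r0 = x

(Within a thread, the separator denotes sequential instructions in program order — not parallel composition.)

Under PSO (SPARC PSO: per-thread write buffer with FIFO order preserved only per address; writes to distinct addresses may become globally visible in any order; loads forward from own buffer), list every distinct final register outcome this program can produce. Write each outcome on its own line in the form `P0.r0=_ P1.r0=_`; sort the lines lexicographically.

outcome vector order: (P0.r0,P1.r0)
|PSO outcomes| = 4

P0.r0=1 P1.r0=0
P0.r0=1 P1.r0=1
P0.r0=2 P1.r0=0
P0.r0=2 P1.r0=1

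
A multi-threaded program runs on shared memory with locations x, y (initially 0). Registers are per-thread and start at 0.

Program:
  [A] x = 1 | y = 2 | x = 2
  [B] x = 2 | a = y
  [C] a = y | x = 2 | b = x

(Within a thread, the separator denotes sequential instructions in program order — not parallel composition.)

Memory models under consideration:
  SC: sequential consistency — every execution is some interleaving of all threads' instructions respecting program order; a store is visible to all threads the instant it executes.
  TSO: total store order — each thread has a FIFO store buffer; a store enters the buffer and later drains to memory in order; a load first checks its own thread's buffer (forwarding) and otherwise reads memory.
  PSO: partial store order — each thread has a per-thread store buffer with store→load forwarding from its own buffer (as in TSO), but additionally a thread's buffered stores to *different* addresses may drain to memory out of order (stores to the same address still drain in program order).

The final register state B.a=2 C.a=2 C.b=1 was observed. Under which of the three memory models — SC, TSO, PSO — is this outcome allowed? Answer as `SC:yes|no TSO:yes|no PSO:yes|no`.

outcome vector order: (B.a,C.a,C.b)
SC: 6 outcomes — {001; 002; 022; 201; 202; 222}
TSO: 6 outcomes — {001; 002; 022; 201; 202; 222}
PSO: 8 outcomes — {001; 002; 021; 022; 201; 202; 221; 222}
target 221 ∈ {PSO}

SC:no TSO:no PSO:yes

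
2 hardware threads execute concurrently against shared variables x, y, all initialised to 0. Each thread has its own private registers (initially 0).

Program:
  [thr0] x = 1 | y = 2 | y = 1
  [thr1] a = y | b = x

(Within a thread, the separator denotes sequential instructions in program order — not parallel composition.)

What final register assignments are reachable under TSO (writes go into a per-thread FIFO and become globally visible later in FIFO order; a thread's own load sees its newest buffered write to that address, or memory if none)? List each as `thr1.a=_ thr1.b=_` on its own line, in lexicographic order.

thr1.a=0 thr1.b=0
thr1.a=0 thr1.b=1
thr1.a=1 thr1.b=1
thr1.a=2 thr1.b=1

outcome vector order: (thr1.a,thr1.b)
|TSO outcomes| = 4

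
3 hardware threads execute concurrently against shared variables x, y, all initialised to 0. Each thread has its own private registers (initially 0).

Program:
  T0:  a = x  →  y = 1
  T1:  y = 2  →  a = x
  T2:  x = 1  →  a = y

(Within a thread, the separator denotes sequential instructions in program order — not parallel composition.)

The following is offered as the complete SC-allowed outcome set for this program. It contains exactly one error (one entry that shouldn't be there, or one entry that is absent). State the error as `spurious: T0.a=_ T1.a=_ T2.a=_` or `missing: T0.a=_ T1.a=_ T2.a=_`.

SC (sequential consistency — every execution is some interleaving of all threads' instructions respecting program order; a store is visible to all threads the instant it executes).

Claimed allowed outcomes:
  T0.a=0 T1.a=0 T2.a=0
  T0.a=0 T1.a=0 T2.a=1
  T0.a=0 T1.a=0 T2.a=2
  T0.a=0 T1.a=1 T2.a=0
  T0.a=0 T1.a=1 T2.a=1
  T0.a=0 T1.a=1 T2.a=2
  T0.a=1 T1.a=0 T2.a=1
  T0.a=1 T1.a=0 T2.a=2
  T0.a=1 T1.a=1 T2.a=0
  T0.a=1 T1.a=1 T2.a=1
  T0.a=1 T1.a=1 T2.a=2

spurious: T0.a=0 T1.a=0 T2.a=0

outcome vector order: (T0.a,T1.a,T2.a)
under SC → 001, 002, 010, 011, 012, 101, 102, 110, 111, 112
claimed∖SC = {000}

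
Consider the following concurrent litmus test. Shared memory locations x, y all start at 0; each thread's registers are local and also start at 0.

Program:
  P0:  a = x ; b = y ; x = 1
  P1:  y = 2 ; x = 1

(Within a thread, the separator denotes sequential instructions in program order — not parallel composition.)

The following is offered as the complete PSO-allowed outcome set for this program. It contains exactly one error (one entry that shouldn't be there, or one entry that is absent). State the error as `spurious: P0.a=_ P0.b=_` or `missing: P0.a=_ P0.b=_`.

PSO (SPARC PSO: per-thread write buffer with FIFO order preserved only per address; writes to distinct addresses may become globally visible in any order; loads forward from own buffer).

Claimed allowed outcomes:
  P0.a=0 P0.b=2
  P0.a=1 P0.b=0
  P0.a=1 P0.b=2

missing: P0.a=0 P0.b=0

outcome vector order: (P0.a,P0.b)
PSO: 4 outcomes — {00, 02, 10, 12}
PSO∖claimed = {00}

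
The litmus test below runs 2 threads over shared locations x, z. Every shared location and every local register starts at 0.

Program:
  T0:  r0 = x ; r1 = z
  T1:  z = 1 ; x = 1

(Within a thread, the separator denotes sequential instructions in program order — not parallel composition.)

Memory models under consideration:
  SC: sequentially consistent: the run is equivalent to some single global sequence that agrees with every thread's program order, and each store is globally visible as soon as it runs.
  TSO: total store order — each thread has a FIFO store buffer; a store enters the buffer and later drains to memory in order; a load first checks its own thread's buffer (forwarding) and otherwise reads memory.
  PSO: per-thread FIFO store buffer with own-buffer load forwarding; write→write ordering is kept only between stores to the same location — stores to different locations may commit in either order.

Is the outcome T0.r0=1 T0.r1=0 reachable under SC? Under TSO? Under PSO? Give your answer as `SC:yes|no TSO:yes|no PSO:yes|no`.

SC:no TSO:no PSO:yes

outcome vector order: (T0.r0,T0.r1)
[SC] allowed = {<0 0> <0 1> <1 1>}
[TSO] allowed = {<0 0> <0 1> <1 1>}
[PSO] allowed = {<0 0> <0 1> <1 0> <1 1>}
target <1 0> ∈ {PSO}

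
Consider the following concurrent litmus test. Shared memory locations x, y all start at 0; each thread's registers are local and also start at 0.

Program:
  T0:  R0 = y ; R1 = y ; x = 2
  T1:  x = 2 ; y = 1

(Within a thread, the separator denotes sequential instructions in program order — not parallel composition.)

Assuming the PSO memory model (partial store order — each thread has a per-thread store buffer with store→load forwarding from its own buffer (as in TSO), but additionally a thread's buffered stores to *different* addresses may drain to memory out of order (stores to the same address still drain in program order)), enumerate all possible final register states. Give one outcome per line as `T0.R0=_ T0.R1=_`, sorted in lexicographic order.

T0.R0=0 T0.R1=0
T0.R0=0 T0.R1=1
T0.R0=1 T0.R1=1

outcome vector order: (T0.R0,T0.R1)
|PSO outcomes| = 3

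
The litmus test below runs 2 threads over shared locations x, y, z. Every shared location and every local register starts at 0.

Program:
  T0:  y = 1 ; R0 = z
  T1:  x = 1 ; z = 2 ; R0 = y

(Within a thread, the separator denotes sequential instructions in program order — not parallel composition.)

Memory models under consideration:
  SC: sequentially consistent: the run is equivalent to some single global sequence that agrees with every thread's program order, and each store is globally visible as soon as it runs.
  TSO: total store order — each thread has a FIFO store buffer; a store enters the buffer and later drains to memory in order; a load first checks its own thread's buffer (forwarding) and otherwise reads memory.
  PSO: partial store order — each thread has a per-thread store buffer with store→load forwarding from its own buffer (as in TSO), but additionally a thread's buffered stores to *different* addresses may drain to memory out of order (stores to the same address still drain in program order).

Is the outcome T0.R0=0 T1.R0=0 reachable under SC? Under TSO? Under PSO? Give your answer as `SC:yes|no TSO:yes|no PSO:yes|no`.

outcome vector order: (T0.R0,T1.R0)
[SC] allowed = {0/1; 2/0; 2/1}
[TSO] allowed = {0/0; 0/1; 2/0; 2/1}
[PSO] allowed = {0/0; 0/1; 2/0; 2/1}
target 0/0 ∈ {TSO,PSO}

SC:no TSO:yes PSO:yes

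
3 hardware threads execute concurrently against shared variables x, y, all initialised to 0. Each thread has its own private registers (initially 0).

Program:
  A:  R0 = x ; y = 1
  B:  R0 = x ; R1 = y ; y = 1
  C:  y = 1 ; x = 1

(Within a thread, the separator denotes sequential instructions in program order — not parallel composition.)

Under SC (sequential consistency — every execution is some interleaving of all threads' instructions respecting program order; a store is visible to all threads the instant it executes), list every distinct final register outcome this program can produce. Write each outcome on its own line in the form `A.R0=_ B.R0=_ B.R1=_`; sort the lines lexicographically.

outcome vector order: (A.R0,B.R0,B.R1)
|SC outcomes| = 6

A.R0=0 B.R0=0 B.R1=0
A.R0=0 B.R0=0 B.R1=1
A.R0=0 B.R0=1 B.R1=1
A.R0=1 B.R0=0 B.R1=0
A.R0=1 B.R0=0 B.R1=1
A.R0=1 B.R0=1 B.R1=1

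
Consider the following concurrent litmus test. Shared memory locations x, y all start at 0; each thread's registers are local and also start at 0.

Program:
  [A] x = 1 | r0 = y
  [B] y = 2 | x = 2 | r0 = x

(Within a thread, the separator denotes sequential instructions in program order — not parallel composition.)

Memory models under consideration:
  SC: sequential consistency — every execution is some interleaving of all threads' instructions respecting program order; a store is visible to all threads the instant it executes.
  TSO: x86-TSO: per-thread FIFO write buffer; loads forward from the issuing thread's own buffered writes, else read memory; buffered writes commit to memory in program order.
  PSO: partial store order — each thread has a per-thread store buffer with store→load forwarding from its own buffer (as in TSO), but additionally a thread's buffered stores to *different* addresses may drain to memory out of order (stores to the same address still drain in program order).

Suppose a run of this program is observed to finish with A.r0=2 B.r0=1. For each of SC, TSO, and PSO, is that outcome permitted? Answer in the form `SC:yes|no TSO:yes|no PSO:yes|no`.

outcome vector order: (A.r0,B.r0)
SC: 3 outcomes — {0/2 2/1 2/2}
TSO: 4 outcomes — {0/1 0/2 2/1 2/2}
PSO: 4 outcomes — {0/1 0/2 2/1 2/2}
target 2/1 ∈ {SC,TSO,PSO}

SC:yes TSO:yes PSO:yes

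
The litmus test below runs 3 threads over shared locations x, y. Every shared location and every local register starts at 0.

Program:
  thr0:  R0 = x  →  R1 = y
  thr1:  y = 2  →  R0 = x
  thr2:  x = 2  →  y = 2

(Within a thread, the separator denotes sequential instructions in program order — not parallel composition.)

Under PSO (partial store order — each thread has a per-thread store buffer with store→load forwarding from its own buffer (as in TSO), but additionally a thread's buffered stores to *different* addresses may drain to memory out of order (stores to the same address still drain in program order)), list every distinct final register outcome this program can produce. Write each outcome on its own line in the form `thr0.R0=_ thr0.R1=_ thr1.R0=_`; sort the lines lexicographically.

outcome vector order: (thr0.R0,thr0.R1,thr1.R0)
|PSO outcomes| = 8

thr0.R0=0 thr0.R1=0 thr1.R0=0
thr0.R0=0 thr0.R1=0 thr1.R0=2
thr0.R0=0 thr0.R1=2 thr1.R0=0
thr0.R0=0 thr0.R1=2 thr1.R0=2
thr0.R0=2 thr0.R1=0 thr1.R0=0
thr0.R0=2 thr0.R1=0 thr1.R0=2
thr0.R0=2 thr0.R1=2 thr1.R0=0
thr0.R0=2 thr0.R1=2 thr1.R0=2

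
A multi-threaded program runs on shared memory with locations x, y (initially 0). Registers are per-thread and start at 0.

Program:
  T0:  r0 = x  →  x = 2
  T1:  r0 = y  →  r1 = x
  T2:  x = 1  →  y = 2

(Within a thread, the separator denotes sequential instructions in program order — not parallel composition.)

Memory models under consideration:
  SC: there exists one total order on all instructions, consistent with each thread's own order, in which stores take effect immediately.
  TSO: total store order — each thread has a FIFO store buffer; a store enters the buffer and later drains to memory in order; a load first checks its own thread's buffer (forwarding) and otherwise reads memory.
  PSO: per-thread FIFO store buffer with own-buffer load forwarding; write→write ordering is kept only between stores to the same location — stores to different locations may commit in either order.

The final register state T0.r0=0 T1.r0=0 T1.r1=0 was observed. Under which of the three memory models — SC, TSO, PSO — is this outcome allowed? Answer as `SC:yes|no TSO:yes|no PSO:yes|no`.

SC:yes TSO:yes PSO:yes

outcome vector order: (T0.r0,T1.r0,T1.r1)
under SC → (0,0,0); (0,0,1); (0,0,2); (0,2,1); (0,2,2); (1,0,0); (1,0,1); (1,0,2); (1,2,1); (1,2,2)
under TSO → (0,0,0); (0,0,1); (0,0,2); (0,2,1); (0,2,2); (1,0,0); (1,0,1); (1,0,2); (1,2,1); (1,2,2)
under PSO → (0,0,0); (0,0,1); (0,0,2); (0,2,0); (0,2,1); (0,2,2); (1,0,0); (1,0,1); (1,0,2); (1,2,0); (1,2,1); (1,2,2)
target (0,0,0) ∈ {SC,TSO,PSO}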